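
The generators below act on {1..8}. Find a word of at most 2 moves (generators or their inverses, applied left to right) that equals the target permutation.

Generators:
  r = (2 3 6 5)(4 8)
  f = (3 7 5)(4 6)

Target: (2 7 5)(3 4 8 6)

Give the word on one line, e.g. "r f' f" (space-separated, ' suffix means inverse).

  after r: (2 3 6 5)(4 8)
  after f: (2 7 5)(3 4 8 6)

r f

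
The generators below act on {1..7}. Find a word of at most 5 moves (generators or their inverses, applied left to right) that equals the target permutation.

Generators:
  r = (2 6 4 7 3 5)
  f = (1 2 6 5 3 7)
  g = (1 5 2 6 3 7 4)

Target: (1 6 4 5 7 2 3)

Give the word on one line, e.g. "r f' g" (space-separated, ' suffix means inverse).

  after r: (2 6 4 7 3 5)
  after r: (2 4 3)(5 6 7)
  after f: (1 2 4 7 3 6)
  after g': (1 5)(2 7 6 4 3)
  after f': (1 6 4 5 7 2 3)

r r f g' f'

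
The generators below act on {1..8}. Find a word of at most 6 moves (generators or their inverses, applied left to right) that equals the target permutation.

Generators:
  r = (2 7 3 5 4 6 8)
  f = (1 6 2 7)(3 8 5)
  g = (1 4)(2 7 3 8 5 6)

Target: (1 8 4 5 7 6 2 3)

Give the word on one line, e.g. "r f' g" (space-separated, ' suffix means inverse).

  after r: (2 7 3 5 4 6 8)
  after g': (1 4 5)(3 8 6)
  after r': (1 5)(2 8 4 3 6 7)
  after f': (1 8 4 5 7 6 2 3)

r g' r' f'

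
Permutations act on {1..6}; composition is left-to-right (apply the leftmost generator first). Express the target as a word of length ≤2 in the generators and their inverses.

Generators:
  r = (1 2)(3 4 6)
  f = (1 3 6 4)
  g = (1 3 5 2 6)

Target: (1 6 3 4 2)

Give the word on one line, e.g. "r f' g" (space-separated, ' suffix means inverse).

f r'

  after f: (1 3 6 4)
  after r': (1 6 3 4 2)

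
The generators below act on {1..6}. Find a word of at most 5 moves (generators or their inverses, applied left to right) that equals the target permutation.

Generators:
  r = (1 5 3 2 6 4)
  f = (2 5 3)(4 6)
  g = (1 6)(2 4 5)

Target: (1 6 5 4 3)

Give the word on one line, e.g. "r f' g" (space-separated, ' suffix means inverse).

  after r': (1 4 6 2 3 5)
  after r': (1 6 3)(2 5 4)
  after f: (1 4 5 6 2 3)
  after f: (1 6 5 4 3)

r' r' f f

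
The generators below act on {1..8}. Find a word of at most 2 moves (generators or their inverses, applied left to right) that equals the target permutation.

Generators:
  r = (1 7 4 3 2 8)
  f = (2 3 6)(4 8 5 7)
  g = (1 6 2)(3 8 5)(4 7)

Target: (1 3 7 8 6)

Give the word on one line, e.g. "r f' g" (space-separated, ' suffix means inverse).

  after g': (1 2 6)(3 5 8)(4 7)
  after f: (1 3 7 8 6)

g' f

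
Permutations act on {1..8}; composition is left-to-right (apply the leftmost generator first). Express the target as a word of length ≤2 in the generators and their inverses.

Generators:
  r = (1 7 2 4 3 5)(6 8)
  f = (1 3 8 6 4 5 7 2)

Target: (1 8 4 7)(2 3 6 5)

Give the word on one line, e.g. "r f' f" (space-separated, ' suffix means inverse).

  after f: (1 3 8 6 4 5 7 2)
  after f: (1 8 4 7)(2 3 6 5)

f f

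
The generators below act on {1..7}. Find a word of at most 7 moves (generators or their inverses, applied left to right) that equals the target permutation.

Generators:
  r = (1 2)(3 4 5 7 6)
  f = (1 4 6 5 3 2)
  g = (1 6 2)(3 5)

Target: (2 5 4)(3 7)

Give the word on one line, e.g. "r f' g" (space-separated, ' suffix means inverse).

f g' f' r r

  after f: (1 4 6 5 3 2)
  after g': (1 4)(3 6)
  after f': (2 3 4)(5 6)
  after r: (1 2 4)(3 5)(6 7)
  after r: (2 5 4)(3 7)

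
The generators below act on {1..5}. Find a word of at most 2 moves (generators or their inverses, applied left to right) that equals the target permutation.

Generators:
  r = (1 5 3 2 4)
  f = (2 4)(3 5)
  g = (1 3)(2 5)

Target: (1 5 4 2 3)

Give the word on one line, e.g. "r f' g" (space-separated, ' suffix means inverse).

g' f

  after g': (1 3)(2 5)
  after f: (1 5 4 2 3)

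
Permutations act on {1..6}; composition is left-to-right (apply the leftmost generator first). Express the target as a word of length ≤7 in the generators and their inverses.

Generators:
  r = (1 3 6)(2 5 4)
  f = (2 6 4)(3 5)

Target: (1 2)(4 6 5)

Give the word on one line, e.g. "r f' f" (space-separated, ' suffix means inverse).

f' r' f' r' f

  after f': (2 4 6)(3 5)
  after r': (1 6 4 3 2 5)
  after f': (1 2 3 4 5)
  after r': (1 4 2)(3 5 6)
  after f: (1 2)(4 6 5)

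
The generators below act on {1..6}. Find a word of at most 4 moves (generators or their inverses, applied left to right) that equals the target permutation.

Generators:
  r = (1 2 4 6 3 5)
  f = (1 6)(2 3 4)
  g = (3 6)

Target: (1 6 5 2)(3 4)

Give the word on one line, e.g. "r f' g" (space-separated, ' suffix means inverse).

f r' f' g'

  after f: (1 6)(2 3 4)
  after r': (1 4)(2 6 5 3)
  after f': (1 3 4 6 5 2)
  after g': (1 6 5 2)(3 4)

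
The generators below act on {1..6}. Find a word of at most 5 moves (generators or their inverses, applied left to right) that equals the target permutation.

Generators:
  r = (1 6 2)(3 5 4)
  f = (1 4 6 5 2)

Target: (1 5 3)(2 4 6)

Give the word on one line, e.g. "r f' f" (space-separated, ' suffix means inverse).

  after r: (1 6 2)(3 5 4)
  after r: (1 2 6)(3 4 5)
  after f': (1 5 3)(2 4 6)

r r f'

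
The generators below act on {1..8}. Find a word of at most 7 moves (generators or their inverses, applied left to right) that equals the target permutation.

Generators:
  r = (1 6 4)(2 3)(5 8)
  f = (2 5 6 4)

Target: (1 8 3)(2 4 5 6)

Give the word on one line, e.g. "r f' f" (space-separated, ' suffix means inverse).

  after f: (2 5 6 4)
  after f: (2 6)(4 5)
  after r: (1 6 3 2 4 8 5)
  after f': (1 5)(2 6 3 4 8)
  after r: (1 8 3)(2 4 5 6)

f f r f' r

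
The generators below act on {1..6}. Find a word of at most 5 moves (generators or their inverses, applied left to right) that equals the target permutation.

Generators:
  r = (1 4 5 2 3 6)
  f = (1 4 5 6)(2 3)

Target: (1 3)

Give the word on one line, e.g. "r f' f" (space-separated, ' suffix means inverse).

  after r': (1 6 3 2 5 4)
  after f': (1 5)(2 4 6)
  after r: (1 2 5 4)(3 6)
  after r: (1 3)

r' f' r r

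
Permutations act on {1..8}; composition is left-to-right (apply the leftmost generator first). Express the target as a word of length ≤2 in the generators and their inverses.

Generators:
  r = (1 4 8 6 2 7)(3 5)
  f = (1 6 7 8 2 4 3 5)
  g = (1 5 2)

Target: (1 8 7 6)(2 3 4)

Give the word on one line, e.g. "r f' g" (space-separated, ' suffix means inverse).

  after g': (1 2 5)
  after f': (1 8 7 6)(2 3 4)

g' f'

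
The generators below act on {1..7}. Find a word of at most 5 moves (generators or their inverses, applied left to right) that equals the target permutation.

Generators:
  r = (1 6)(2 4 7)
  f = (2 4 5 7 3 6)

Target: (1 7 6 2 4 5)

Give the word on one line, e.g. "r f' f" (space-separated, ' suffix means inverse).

f f r' f r'

  after f: (2 4 5 7 3 6)
  after f: (2 5 3)(4 7 6)
  after r': (1 6 2 5 3 7)
  after f: (1 2 7)(4 5 6)
  after r': (1 7 6 2 4 5)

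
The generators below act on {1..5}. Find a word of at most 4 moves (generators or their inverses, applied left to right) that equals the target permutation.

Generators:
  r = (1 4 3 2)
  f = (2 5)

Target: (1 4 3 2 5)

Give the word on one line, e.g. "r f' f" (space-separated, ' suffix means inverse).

f' r' r' r'

  after f': (2 5)
  after r': (1 2 5 3 4)
  after r': (1 3)(2 5 4)
  after r': (1 4 3 2 5)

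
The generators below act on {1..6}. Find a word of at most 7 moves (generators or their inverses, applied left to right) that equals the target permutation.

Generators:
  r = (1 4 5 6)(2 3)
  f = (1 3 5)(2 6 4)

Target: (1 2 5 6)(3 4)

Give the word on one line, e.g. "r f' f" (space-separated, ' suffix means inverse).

  after f: (1 3 5)(2 6 4)
  after r': (1 2 5 6)(3 4)
  after f: (1 6 3 2)(4 5)
  after f: (1 4)(2 3 6 5)
  after f: (1 2 5 6)(3 4)

f r' f f f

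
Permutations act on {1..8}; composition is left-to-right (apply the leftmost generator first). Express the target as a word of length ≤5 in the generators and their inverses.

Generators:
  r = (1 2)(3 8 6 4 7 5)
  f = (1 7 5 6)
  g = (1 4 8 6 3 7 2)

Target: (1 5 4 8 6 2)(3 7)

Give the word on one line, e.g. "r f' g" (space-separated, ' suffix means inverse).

  after f': (1 6 5 7)
  after f': (1 5)(6 7)
  after g: (1 5 4 8 6 2)(3 7)

f' f' g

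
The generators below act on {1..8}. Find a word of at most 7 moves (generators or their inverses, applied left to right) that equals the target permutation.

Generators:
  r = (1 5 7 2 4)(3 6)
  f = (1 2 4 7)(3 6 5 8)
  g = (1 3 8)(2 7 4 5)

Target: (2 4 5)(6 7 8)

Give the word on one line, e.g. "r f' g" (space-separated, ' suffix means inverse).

g f f g f'

  after g: (1 3 8)(2 7 4 5)
  after f: (1 6 5 4 8 2)
  after f: (1 5 7)(3 6 8 4)
  after g: (1 2 7 3 6)(4 8 5)
  after f': (2 4 5)(6 7 8)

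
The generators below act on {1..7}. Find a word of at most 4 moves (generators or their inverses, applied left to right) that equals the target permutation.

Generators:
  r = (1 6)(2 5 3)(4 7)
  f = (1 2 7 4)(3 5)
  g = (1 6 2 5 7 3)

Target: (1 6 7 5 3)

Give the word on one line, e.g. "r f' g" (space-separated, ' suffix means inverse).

  after g: (1 6 2 5 7 3)
  after r: (2 3 6 5 4 7)
  after f: (1 2 5)(3 6)
  after g': (1 6 7 5 3)

g r f g'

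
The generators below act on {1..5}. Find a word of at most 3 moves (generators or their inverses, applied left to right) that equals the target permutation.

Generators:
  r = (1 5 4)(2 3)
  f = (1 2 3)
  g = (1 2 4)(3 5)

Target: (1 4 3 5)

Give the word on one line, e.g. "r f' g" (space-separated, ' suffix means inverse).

  after g': (1 4 2)(3 5)
  after f: (1 4 3 5)

g' f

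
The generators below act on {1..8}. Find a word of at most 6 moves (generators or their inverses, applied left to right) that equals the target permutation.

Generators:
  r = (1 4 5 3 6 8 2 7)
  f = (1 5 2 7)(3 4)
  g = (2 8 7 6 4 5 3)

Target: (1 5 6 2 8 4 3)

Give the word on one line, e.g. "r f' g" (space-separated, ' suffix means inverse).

  after f: (1 5 2 7)(3 4)
  after r': (1 4 5 8 6 3)
  after r': (2 8 3 7)(5 6)
  after f: (1 5 6 2 8 4 3)

f r' r' f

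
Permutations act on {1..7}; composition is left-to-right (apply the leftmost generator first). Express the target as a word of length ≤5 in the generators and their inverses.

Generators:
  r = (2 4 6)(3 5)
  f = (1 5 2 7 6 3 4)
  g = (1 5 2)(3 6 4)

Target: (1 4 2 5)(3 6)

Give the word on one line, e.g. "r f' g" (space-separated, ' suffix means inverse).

  after g': (1 2 5)(3 4 6)
  after r': (1 6 5)(2 3)
  after r': (1 4 2 5)(3 6)

g' r' r'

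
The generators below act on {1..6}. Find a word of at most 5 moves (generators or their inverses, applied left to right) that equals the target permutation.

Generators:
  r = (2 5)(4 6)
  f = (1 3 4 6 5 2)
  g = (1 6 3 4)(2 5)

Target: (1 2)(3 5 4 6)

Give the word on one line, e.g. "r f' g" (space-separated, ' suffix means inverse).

f' f' f' g' f'

  after f': (1 2 5 6 4 3)
  after f': (1 5 4)(2 6 3)
  after f': (1 6)(2 4)(3 5)
  after g': (2 3)(4 5 6)
  after f': (1 2)(3 5 4 6)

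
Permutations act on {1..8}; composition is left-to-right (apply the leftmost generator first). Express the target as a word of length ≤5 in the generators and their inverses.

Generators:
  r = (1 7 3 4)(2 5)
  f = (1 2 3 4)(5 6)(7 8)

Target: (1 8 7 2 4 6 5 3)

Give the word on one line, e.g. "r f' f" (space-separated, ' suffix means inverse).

  after f': (1 4 3 2)(5 6)(7 8)
  after f': (1 3)(2 4)
  after r': (1 7)(2 3 4 5)
  after f: (1 8 7 2 4 6 5 3)

f' f' r' f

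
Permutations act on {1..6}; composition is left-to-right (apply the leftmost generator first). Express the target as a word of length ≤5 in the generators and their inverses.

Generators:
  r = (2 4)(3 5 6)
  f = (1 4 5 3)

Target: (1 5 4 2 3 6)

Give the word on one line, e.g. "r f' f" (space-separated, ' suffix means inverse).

  after r': (2 4)(3 6 5)
  after f: (1 4 2 5)(3 6)
  after f: (1 5 4 2 3 6)

r' f f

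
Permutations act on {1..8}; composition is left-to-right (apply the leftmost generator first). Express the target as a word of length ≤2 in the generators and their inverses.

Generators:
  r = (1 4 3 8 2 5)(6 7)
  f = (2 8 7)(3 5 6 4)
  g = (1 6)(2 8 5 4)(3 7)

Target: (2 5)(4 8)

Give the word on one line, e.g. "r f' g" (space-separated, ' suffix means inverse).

g g

  after g: (1 6)(2 8 5 4)(3 7)
  after g: (2 5)(4 8)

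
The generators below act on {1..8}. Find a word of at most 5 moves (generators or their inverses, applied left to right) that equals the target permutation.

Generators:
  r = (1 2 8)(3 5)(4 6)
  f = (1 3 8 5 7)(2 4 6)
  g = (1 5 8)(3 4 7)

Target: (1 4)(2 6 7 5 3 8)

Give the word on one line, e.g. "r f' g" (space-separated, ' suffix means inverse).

g' f' r r g

  after g': (1 8 5)(3 7 4)
  after f': (1 3 5 7 2 6 4)
  after r: (1 5 7 8)(2 4)
  after r: (1 3 5 7)(2 6 4 8)
  after g: (1 4)(2 6 7 5 3 8)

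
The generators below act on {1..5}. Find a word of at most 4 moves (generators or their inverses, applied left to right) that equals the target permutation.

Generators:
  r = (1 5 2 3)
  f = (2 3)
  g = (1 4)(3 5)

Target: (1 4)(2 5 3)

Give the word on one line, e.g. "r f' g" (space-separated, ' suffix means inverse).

  after f': (2 3)
  after g: (1 4)(2 5 3)

f' g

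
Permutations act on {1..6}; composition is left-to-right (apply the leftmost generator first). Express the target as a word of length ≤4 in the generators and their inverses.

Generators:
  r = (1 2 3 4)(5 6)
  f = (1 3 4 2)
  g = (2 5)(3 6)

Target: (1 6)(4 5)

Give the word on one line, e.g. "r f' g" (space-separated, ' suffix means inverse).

  after g': (2 5)(3 6)
  after r: (1 2 6 4)(3 5)
  after r: (1 3 6)(2 5 4)
  after g': (1 6)(4 5)

g' r r g'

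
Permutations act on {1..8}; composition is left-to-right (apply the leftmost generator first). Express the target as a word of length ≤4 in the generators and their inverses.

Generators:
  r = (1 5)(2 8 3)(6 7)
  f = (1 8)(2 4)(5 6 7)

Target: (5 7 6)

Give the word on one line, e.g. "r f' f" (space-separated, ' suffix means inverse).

f f

  after f: (1 8)(2 4)(5 6 7)
  after f: (5 7 6)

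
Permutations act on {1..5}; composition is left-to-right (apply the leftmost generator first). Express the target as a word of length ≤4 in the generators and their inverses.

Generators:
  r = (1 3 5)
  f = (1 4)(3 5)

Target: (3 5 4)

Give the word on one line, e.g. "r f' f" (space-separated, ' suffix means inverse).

  after f': (1 4)(3 5)
  after r': (1 4 5)
  after f': (3 5 4)

f' r' f'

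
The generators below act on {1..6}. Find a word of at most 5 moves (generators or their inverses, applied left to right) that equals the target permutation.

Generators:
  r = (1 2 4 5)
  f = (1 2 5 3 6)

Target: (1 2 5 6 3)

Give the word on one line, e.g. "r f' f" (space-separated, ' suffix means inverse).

r f' r

  after r: (1 2 4 5)
  after f': (2 4)(3 5 6)
  after r: (1 2 5 6 3)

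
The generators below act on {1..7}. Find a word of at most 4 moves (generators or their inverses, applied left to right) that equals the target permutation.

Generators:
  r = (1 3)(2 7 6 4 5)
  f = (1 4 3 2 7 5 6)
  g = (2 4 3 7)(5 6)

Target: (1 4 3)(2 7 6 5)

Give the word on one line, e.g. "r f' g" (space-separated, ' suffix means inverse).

  after g: (2 4 3 7)(5 6)
  after f': (1 6 7 3 2)
  after f': (1 5 7 4)(2 6)
  after r': (1 4 3)(2 7 6 5)

g f' f' r'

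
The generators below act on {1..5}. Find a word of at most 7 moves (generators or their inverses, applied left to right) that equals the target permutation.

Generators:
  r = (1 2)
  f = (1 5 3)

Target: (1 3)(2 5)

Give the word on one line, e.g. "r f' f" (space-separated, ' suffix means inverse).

f' f' r f r

  after f': (1 3 5)
  after f': (1 5 3)
  after r: (1 5 3 2)
  after f: (1 3 2 5)
  after r: (1 3)(2 5)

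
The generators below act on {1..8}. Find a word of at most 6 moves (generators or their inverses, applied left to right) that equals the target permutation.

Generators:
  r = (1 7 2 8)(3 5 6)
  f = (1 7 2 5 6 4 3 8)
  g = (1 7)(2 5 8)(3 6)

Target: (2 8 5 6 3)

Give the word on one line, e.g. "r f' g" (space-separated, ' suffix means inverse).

f r r f

  after f: (1 7 2 5 6 4 3 8)
  after r: (1 2 6 4 5 3)(7 8)
  after r: (1 8 2 3 7)(4 6)
  after f: (2 8 5 6 3)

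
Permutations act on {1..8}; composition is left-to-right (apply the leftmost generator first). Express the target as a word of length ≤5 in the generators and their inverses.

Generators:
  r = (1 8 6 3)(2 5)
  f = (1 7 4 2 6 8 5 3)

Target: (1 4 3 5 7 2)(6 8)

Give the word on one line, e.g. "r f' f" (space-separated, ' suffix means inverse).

f r f

  after f: (1 7 4 2 6 8 5 3)
  after r: (1 7 4 5)(2 3 8)
  after f: (1 4 3 5 7 2)(6 8)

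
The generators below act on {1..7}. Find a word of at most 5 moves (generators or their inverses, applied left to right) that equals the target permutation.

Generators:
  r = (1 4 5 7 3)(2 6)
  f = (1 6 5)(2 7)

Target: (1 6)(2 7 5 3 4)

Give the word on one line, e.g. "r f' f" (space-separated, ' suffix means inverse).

  after r: (1 4 5 7 3)(2 6)
  after r: (1 5 3 4 7)
  after f': (1 6)(2 7 5 3 4)

r r f'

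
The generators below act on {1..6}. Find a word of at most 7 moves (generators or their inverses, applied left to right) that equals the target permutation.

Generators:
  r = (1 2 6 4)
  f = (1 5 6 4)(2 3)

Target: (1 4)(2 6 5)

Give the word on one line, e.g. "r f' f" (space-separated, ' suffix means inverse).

r f' f' r' r'

  after r: (1 2 6 4)
  after f': (1 3 2 5)
  after f': (1 2)(4 6 5)
  after r': (2 4)(5 6)
  after r': (1 4)(2 6 5)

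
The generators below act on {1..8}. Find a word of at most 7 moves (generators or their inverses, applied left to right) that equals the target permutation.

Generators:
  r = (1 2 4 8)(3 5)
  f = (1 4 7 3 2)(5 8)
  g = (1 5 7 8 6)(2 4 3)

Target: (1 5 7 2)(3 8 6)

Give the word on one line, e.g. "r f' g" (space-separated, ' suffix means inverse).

  after r': (1 8 4 2)(3 5)
  after f: (1 5 2 4)(3 8 7)
  after g: (1 7 2 3 6)(4 5)
  after r: (1 7 4 3 6 2 5 8)
  after g': (1 5 7 2)(3 8 6)

r' f g r g'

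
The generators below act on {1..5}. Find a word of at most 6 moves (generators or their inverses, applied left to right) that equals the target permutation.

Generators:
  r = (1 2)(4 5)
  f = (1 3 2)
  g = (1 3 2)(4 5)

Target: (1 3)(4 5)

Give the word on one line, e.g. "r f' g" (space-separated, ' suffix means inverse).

f' g r g'

  after f': (1 2 3)
  after g: (4 5)
  after r: (1 2)
  after g': (1 3)(4 5)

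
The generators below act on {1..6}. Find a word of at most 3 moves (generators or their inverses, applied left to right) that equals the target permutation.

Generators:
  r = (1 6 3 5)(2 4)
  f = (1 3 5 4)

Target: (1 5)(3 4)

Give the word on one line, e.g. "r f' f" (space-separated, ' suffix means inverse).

  after f': (1 4 5 3)
  after f': (1 5)(3 4)

f' f'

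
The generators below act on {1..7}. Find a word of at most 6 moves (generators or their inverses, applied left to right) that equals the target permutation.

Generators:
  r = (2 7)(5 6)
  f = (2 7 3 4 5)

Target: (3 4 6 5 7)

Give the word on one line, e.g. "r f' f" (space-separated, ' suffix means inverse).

f' f' f' f' r

  after f': (2 5 4 3 7)
  after f': (2 4 7 5 3)
  after f': (2 3 5 7 4)
  after f': (2 7 3 4 5)
  after r: (3 4 6 5 7)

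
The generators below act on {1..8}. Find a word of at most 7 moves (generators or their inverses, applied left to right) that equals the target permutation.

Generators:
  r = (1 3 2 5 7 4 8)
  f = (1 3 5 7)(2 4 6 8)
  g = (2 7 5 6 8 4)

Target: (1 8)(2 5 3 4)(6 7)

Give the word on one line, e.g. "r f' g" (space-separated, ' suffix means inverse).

  after f: (1 3 5 7)(2 4 6 8)
  after r: (1 2 8 5 4 6)(3 7)
  after f': (1 8 3 5 2 6 7)
  after r': (1 4 7 8)(2 6 5 3)
  after g': (1 8)(2 5 3 4)(6 7)

f r f' r' g'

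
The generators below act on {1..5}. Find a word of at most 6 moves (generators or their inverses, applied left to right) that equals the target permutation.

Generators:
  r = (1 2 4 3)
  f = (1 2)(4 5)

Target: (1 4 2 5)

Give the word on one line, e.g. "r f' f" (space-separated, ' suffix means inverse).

  after f': (1 2)(4 5)
  after r': (2 3 4 5)
  after r': (1 3 2 4 5)
  after f: (1 3)(2 5)
  after r': (1 4 2 5)

f' r' r' f r'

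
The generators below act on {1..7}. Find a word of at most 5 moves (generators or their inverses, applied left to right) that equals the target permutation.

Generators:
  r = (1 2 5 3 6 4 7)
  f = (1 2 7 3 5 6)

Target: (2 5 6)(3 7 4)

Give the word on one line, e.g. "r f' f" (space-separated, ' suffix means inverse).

  after f': (1 6 5 3 7 2)
  after f': (1 5 7)(2 6 3)
  after r': (1 2 3)(4 6 5)
  after r': (2 5 6)(3 7 4)

f' f' r' r'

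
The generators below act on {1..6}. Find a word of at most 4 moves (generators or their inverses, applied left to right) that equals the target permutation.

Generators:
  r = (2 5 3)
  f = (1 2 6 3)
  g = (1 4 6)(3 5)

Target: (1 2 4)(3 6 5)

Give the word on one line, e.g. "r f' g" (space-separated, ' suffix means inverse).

  after f: (1 2 6 3)
  after g': (1 2 4)(3 6 5)

f g'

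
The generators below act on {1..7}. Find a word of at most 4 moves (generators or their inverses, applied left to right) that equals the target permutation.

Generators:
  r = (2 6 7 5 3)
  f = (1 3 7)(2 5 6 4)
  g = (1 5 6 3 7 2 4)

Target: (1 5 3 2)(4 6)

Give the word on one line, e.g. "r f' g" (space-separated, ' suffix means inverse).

g' f' f'

  after g': (1 4 2 7 3 6 5)
  after f': (1 6 2 3 5 7)
  after f': (1 5 3 2)(4 6)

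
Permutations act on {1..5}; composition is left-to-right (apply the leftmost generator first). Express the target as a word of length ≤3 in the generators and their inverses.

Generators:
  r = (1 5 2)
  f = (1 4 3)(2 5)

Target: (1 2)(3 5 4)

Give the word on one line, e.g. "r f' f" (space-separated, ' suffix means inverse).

r' f r

  after r': (1 2 5)
  after f: (1 5 4 3)
  after r: (1 2)(3 5 4)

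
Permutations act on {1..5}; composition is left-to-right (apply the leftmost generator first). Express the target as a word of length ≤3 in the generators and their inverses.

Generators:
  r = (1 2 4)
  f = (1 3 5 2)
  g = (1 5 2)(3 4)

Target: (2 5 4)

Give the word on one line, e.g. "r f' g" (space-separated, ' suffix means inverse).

  after g: (1 5 2)(3 4)
  after g: (1 2 5)
  after r': (2 5 4)

g g r'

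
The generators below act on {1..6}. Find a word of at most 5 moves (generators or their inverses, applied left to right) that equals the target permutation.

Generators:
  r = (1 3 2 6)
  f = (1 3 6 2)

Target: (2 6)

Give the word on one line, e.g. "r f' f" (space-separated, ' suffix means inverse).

  after r: (1 3 2 6)
  after f: (1 6 3)
  after r: (2 6)

r f r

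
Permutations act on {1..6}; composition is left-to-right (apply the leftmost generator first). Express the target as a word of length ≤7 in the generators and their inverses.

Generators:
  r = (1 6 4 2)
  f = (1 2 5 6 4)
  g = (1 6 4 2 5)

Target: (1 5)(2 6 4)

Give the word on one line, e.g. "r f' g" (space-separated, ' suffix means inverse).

  after g: (1 6 4 2 5)
  after f': (1 5 4)
  after r: (1 5 2)(4 6)
  after g': (1 2 5 4)
  after f: (1 5)(2 6 4)

g f' r g' f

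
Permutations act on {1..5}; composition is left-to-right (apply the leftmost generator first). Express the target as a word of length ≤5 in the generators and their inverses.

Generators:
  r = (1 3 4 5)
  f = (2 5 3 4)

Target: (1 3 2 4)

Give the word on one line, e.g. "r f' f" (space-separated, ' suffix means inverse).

  after r: (1 3 4 5)
  after f: (1 4 3 2 5)
  after r': (1 3 2 4)

r f r'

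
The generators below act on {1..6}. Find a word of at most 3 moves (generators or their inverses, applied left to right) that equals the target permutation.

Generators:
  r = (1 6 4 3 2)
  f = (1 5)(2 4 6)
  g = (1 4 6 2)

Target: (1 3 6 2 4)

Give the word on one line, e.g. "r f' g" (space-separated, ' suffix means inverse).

r r r

  after r: (1 6 4 3 2)
  after r: (1 4 2 6 3)
  after r: (1 3 6 2 4)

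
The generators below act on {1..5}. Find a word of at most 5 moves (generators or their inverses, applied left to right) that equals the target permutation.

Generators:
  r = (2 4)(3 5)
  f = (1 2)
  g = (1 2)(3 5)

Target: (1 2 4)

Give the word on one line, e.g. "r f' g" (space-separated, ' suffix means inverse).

  after f': (1 2)
  after g': (3 5)
  after r': (2 4)
  after f': (1 2 4)

f' g' r' f'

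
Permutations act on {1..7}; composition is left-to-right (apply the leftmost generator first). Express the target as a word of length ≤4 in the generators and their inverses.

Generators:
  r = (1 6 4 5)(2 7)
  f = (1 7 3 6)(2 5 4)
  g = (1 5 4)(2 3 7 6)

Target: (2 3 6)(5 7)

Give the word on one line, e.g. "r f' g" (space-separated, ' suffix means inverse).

r f

  after r: (1 6 4 5)(2 7)
  after f: (2 3 6)(5 7)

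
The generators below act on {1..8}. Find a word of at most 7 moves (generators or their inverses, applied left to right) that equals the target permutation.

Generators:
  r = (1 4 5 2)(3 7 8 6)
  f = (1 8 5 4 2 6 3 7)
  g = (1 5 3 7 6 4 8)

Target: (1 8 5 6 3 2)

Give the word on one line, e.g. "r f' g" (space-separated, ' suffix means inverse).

  after g: (1 5 3 7 6 4 8)
  after g: (1 3 6 8 5 7 4)
  after f': (1 6)(2 4 7 5 3)
  after g: (1 4 6 5 7 3 2 8)
  after g: (1 8 5 6 3 2)

g g f' g g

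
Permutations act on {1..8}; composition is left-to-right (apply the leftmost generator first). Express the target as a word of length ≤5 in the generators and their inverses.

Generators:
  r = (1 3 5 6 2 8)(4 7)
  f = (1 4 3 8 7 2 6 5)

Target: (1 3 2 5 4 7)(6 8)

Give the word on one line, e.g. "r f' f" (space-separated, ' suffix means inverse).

r' f r f

  after r': (1 8 2 6 5 3)(4 7)
  after f: (1 7 3 4 2 5 8 6)
  after r: (1 4 8 2 6 3 7 5)
  after f: (1 3 2 5 4 7)(6 8)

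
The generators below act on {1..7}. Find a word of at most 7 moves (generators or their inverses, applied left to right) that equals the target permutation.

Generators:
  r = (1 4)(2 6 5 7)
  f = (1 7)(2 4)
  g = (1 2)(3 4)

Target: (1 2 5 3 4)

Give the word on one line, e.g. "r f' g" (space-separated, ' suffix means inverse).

  after f': (1 7)(2 4)
  after r: (1 2)(4 6 5 7)
  after f: (1 4 6 5)(2 7)
  after r': (2 5 4)
  after g: (1 2 5 3 4)

f' r f r' g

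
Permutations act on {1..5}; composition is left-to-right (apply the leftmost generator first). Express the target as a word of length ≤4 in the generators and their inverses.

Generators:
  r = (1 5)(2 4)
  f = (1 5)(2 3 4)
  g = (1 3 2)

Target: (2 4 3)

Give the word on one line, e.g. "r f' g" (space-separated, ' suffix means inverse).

  after f: (1 5)(2 3 4)
  after f: (2 4 3)

f f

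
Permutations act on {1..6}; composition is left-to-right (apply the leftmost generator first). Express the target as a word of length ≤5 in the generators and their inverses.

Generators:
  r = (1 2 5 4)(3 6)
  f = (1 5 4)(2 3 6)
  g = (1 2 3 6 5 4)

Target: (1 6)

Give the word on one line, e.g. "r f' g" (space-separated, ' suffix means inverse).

  after f': (1 4 5)(2 6 3)
  after f': (1 5 4)(2 3 6)
  after g': (1 6)

f' f' g'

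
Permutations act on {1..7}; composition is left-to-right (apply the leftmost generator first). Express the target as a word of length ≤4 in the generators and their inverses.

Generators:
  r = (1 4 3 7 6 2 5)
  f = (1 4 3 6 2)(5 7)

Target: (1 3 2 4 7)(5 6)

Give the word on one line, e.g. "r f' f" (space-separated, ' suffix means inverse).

f r

  after f: (1 4 3 6 2)(5 7)
  after r: (1 3 2 4 7)(5 6)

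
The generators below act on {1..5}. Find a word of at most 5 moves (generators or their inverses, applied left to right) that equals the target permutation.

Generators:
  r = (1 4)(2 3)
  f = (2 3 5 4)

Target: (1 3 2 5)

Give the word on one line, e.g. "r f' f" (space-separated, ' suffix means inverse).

  after r: (1 4)(2 3)
  after f: (1 2 5 4)
  after r: (1 3 2 5)

r f r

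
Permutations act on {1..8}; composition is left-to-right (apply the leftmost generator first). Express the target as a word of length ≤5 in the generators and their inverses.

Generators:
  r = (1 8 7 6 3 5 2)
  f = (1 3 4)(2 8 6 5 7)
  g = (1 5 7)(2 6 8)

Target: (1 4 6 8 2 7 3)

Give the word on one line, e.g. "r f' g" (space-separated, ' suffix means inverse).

f' r g' g' r

  after f': (1 4 3)(2 7 5 6 8)
  after r: (1 4 5 3 8)(2 6 7)
  after g': (1 4)(3 6 5)(7 8)
  after g': (1 4 7 6)(2 8 5 3)
  after r: (1 4 6 8 2 7 3)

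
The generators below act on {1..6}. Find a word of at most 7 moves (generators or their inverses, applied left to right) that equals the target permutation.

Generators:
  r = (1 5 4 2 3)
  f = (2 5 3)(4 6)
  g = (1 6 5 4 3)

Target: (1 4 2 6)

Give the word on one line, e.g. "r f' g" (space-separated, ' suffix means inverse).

  after r: (1 5 4 2 3)
  after r: (1 4 3 5 2)
  after f': (1 6 4 5 3 2)
  after g: (1 5)(2 6 3)
  after r: (1 4 2 6)

r r f' g r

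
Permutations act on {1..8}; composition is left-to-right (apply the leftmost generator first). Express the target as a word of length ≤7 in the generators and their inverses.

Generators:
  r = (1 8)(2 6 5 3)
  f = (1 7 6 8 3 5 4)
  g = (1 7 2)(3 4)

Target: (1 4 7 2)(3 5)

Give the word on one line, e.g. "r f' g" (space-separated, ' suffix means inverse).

  after g': (1 2 7)(3 4)
  after f': (1 2)(3 5)(4 8 6 7)
  after r': (1 3 6 7 4)(2 8)
  after g: (1 4 7 3 6 2 8)
  after r: (1 4 7 2)(3 5)

g' f' r' g r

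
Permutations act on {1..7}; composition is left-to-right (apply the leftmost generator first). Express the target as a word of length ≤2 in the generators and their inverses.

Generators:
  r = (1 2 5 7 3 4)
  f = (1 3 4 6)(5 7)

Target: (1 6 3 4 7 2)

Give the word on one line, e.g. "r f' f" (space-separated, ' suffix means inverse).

f' r'

  after f': (1 6 4 3)(5 7)
  after r': (1 6 3 4 7 2)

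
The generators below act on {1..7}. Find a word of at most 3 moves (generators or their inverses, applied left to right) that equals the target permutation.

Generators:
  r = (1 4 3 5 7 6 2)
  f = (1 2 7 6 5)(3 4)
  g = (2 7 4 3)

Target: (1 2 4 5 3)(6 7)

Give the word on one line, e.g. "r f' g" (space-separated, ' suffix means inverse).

  after g': (2 3 4 7)
  after r': (1 2 4 5 3)(6 7)

g' r'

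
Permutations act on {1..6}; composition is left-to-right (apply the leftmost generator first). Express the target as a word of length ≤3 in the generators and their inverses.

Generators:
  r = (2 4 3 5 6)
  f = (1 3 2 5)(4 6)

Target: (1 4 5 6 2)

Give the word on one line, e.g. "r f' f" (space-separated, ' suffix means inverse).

  after f': (1 5 2 3)(4 6)
  after r: (1 6 3)(2 5 4)
  after f: (1 4 5 6 2)

f' r f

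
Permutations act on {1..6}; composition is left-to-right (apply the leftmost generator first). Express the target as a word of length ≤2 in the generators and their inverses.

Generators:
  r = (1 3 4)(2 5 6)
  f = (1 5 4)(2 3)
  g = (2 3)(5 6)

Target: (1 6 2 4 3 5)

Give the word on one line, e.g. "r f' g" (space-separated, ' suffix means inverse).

f r

  after f: (1 5 4)(2 3)
  after r: (1 6 2 4 3 5)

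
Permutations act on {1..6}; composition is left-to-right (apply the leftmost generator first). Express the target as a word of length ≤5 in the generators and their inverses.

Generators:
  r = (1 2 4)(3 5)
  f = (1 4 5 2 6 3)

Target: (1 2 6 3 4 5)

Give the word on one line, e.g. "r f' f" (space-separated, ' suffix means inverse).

f r r

  after f: (1 4 5 2 6 3)
  after r: (2 6 5 4 3)
  after r: (1 2 6 3 4 5)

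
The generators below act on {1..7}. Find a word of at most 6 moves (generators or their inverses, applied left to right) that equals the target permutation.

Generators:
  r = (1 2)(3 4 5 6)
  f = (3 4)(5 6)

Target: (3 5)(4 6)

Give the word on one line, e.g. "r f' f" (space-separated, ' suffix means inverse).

f' r r f'

  after f': (3 4)(5 6)
  after r: (1 2)(3 5)
  after r: (3 6)(4 5)
  after f': (3 5)(4 6)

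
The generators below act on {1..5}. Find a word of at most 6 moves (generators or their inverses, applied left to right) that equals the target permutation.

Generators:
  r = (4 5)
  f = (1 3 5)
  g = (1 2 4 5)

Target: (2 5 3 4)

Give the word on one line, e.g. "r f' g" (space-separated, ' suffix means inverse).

  after g': (1 5 4 2)
  after r': (1 4 2)
  after f: (1 4 2 3 5)
  after r: (1 5)(2 3 4)
  after f: (2 5 3 4)

g' r' f r f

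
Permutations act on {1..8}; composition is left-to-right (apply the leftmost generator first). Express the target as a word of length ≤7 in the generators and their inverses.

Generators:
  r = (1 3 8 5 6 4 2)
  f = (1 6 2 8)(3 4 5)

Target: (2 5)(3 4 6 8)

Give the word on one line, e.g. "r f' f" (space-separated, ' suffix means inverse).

  after r': (1 2 4 6 5 8 3)
  after r': (1 4 5 3 2 6 8)
  after f: (1 5 4 3 8 6)
  after r': (1 8 5 6 2 4)
  after f: (2 5)(3 4 6 8)

r' r' f r' f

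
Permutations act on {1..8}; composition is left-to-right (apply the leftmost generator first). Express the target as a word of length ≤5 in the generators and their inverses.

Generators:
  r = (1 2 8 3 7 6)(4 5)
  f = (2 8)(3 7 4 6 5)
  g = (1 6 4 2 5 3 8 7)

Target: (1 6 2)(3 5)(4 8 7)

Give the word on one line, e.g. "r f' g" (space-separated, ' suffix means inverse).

g' g' f' g' g'

  after g': (1 7 8 3 5 2 4 6)
  after g': (1 8 5 4)(2 6 7 3)
  after f': (1 2 4)(3 8 6)(5 7)
  after g': (1 4 7 2 6 5 8)
  after g': (1 6 2)(3 5)(4 8 7)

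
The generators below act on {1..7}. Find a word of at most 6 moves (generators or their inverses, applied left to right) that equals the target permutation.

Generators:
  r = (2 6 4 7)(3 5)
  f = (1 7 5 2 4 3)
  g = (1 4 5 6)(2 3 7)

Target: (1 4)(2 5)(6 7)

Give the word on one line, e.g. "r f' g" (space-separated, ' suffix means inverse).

  after f': (1 3 4 2 5 7)
  after f': (1 4 5)(2 7 3)
  after r': (1 6 2 4 3 7 5)
  after f: (1 6 4)(2 3 5 7)
  after r: (1 4)(2 5)(6 7)

f' f' r' f r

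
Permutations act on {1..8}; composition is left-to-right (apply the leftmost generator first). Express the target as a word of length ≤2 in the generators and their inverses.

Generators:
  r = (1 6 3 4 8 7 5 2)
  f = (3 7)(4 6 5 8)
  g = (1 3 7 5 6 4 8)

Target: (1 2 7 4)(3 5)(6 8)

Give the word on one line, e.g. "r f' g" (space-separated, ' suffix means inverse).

r' g'

  after r': (1 2 5 7 8 4 3 6)
  after g': (1 2 7 4)(3 5)(6 8)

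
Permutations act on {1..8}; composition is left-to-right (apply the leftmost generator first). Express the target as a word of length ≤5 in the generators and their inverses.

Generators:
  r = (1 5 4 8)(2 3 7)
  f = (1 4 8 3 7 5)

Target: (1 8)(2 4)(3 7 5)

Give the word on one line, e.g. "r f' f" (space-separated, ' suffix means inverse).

r' f' f' r'

  after r': (1 8 4 5)(2 7 3)
  after f': (1 4 7 8)(2 3)
  after f': (2 8 5 7 4 3)
  after r': (1 8)(2 4)(3 7 5)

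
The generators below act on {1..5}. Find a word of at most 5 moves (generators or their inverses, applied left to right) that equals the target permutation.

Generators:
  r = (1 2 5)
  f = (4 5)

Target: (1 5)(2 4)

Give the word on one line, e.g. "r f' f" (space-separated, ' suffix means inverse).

  after f: (4 5)
  after r: (1 2 5 4)
  after f': (1 2 4)
  after r: (1 5)(2 4)

f r f' r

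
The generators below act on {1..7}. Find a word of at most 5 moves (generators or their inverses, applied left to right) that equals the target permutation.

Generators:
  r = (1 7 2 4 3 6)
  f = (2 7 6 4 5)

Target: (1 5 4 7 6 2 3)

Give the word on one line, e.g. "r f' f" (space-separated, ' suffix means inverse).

r r f'

  after r: (1 7 2 4 3 6)
  after r: (1 2 3)(4 6 7)
  after f': (1 5 4 7 6 2 3)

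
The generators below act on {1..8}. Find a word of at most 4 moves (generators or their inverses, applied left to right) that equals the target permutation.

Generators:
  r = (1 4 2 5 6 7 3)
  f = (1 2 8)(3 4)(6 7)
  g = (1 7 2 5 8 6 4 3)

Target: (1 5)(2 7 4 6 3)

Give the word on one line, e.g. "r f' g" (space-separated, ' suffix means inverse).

  after f': (1 8 2)(3 4)(6 7)
  after r: (1 8 5 6 3 2 4)
  after g: (1 6)(2 3 5 4 7)
  after r': (1 5)(2 7 4 6 3)

f' r g r'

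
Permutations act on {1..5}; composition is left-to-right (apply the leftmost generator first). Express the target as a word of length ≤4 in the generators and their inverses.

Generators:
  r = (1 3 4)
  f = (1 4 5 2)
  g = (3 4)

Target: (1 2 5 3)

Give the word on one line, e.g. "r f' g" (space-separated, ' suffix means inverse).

  after g: (3 4)
  after f': (1 2 5 4 3)
  after g': (1 2 5 3)

g f' g'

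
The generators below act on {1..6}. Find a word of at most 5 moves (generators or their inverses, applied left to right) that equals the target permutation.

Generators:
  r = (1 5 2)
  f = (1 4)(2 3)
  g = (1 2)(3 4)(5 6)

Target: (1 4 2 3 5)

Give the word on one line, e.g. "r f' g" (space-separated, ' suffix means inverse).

f' r r

  after f': (1 4)(2 3)
  after r: (1 4 5 2 3)
  after r: (1 4 2 3 5)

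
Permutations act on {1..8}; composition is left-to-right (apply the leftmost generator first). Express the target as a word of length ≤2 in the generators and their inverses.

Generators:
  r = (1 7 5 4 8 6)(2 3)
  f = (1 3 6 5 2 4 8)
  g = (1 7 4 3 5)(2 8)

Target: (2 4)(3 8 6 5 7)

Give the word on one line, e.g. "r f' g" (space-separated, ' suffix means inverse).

r g'

  after r: (1 7 5 4 8 6)(2 3)
  after g': (2 4)(3 8 6 5 7)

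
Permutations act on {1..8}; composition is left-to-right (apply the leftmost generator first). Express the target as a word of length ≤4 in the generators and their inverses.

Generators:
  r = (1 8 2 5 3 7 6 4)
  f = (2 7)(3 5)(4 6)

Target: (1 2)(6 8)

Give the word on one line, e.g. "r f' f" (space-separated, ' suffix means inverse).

  after f': (2 7)(3 5)(4 6)
  after r: (1 8 2 6)(5 7)
  after f: (1 8 7 3 5 2 4 6)
  after r: (1 2)(6 8)

f' r f r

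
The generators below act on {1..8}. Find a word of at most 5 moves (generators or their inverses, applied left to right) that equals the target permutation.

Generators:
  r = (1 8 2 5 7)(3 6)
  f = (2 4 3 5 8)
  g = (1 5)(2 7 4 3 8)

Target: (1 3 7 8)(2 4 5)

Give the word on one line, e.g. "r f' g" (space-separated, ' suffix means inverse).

  after f': (2 8 5 3 4)
  after g': (1 5 4 8)(2 3 7)
  after f': (1 3 7 8)(2 4 5)

f' g' f'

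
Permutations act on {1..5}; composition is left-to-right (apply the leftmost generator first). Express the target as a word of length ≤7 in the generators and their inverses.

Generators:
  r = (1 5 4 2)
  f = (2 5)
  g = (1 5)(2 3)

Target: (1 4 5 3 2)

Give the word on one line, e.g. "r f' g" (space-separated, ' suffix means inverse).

f' r f r' g

  after f': (2 5)
  after r: (1 5)(2 4)
  after f: (1 2 4 5)
  after r': (1 4)(2 5)
  after g: (1 4 5 3 2)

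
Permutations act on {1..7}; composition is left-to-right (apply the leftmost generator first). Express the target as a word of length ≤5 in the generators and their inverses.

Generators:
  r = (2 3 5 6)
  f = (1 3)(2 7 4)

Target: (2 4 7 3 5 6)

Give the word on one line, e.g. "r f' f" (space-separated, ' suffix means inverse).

  after f: (1 3)(2 7 4)
  after f: (2 4 7)
  after r: (2 4 7 3 5 6)

f f r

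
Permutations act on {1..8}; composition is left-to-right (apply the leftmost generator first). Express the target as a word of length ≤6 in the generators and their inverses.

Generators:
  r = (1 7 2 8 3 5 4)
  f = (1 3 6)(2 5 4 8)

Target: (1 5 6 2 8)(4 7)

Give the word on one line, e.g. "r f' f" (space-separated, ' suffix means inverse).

  after r': (1 4 5 3 8 2 7)
  after f: (1 8 5 6)(2 7 3)
  after r: (1 3 8 4)(5 6 7)
  after r: (1 5 6 2 8)(4 7)

r' f r r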